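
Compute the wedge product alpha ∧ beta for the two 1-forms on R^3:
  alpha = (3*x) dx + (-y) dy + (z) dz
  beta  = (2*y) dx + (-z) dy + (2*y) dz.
alpha ∧ beta = (-3*x*z + 2*y^2) dx ∧ dy + (2*y*(3*x - z)) dx ∧ dz + (-2*y^2 + z^2) dy ∧ dz

Distribute the wedge, using dx_i ∧ dx_j = -dx_j ∧ dx_i and dx_i ∧ dx_i = 0. For each pair (i, j) with i < j, the coefficient of dx_i ∧ dx_j in alpha ∧ beta is (alpha_i * beta_j - alpha_j * beta_i). Collecting: alpha ∧ beta = (-3*x*z + 2*y^2) dx ∧ dy + (2*y*(3*x - z)) dx ∧ dz + (-2*y^2 + z^2) dy ∧ dz.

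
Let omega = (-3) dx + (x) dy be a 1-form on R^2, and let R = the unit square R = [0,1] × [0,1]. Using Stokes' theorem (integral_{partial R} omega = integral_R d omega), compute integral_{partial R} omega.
integral_(partial R) omega = 1

Stokes: integral_partial_R omega = integral_R d omega with d omega = (∂Q/∂x - ∂P/∂y) dx ∧ dy.
  ∂Q/∂x = 1
  ∂P/∂y = 0
  integrand = ∂Q/∂x - ∂P/∂y = 1.
Integrating over R: integral_0^1 integral_0^1 (1) dx dy = 1.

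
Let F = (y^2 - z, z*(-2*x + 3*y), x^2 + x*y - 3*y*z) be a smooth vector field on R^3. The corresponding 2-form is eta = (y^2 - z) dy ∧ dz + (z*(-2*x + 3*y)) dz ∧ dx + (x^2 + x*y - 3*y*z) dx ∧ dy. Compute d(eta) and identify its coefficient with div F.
d(eta) = (-3*y + 3*z) dx ∧ dy ∧ dz; div F = -3*y + 3*z

For a 2-form in R^3 of the form above, applying d gives a 3-form with coefficient ∂P/∂x + ∂Q/∂y + ∂R/∂z:
  ∂P/∂x = 0
  ∂Q/∂y = 3*z
  ∂R/∂z = -3*y
Sum = -3*y + 3*z, which is exactly div F.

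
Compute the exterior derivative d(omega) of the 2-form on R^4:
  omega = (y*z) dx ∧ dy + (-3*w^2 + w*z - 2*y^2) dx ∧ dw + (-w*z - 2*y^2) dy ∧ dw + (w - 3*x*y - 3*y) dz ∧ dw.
d(omega) = (y) dx ∧ dy ∧ dz + (4*y) dx ∧ dy ∧ dw + (-w - 3*y) dx ∧ dz ∧ dw + (w - 3*x - 3) dy ∧ dz ∧ dw

For a 2-form omega = sum_{i<j} g_{ij} dx_i ∧ dx_j, the exterior derivative is
  d(omega) = sum_{i<j} d(g_{ij}) ∧ dx_i ∧ dx_j = sum_{i<j, k} (∂g_{ij}/∂x_k) dx_k ∧ dx_i ∧ dx_j.
Expand each term, using dx_k ∧ dx_i ∧ dx_j = sgn(permutation) dx_{(a)} ∧ dx_{(b)} ∧ dx_{(c)} with (a < b < c) sorted:
  d(y*z) includes (∂/∂z)(y*z) dz = (y) dz, which multiplied by dx ∧ dy gives (y) dx ∧ dy ∧ dz
  d(-3*w^2 + w*z - 2*y^2) includes (∂/∂y)(-3*w^2 + w*z - 2*y^2) dy = (-4*y) dy, which multiplied by dx ∧ dw gives (4*y) dx ∧ dy ∧ dw
  d(-3*w^2 + w*z - 2*y^2) includes (∂/∂z)(-3*w^2 + w*z - 2*y^2) dz = (w) dz, which multiplied by dx ∧ dw gives (-w) dx ∧ dz ∧ dw
  d(-w*z - 2*y^2) includes (∂/∂z)(-w*z - 2*y^2) dz = (-w) dz, which multiplied by dy ∧ dw gives (w) dy ∧ dz ∧ dw
  d(w - 3*x*y - 3*y) includes (∂/∂x)(w - 3*x*y - 3*y) dx = (-3*y) dx, which multiplied by dz ∧ dw gives (-3*y) dx ∧ dz ∧ dw
  d(w - 3*x*y - 3*y) includes (∂/∂y)(w - 3*x*y - 3*y) dy = (-3*x - 3) dy, which multiplied by dz ∧ dw gives (-3*x - 3) dy ∧ dz ∧ dw
Collecting like 3-forms: d(omega) = (y) dx ∧ dy ∧ dz + (4*y) dx ∧ dy ∧ dw + (-w - 3*y) dx ∧ dz ∧ dw + (w - 3*x - 3) dy ∧ dz ∧ dw.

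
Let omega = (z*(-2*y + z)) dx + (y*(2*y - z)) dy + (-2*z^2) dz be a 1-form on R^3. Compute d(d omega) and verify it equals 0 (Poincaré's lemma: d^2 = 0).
d(d omega) = 0

Step 1: d omega = sum_{i<j} (∂f_j/∂x_i - ∂f_i/∂x_j) dx_i ∧ dx_j:
  coeff of dx ∧ dy: 2*z
  coeff of dx ∧ dz: 2*y - 2*z
  coeff of dy ∧ dz: y
Step 2: Apply d again to each 2-form coefficient. The only possible 3-form in R^3 is dx ∧ dy ∧ dz, with coefficient
  ∂(coeff of dy∧dz)/∂x - ∂(coeff of dx∧dz)/∂y + ∂(coeff of dx∧dy)/∂z
  = ∂/∂x (y) - ∂/∂y (2*y - 2*z) + ∂/∂z (2*z).
Each of these terms simplifies to sums of mixed partials that cancel in pairs. The result is 0 (by equality of mixed partials for smooth functions — Schwarz / Clairaut).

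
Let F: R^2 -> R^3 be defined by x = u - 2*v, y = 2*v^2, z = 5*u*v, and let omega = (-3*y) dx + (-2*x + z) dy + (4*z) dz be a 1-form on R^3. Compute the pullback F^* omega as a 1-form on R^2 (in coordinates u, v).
F^* omega = (v^2*(100*u - 6)) du + (4*v*(25*u^2 + 5*u*v - 2*u + 7*v)) dv

Using F^*(f dg) = (f ∘ F) d(g ∘ F), substitute each coordinate x_i by F_i(u, v) in f_i, and replace dx_i by d F_i = (∂F_i/∂u) du + (∂F_i/∂v) dv.
  For the x component: f_1(F) = -6*v^2; d F_1 = (1) du + (-2) dv
  For the y component: f_2(F) = 5*u*v - 2*u + 4*v; d F_2 = (0) du + (4*v) dv
  For the z component: f_3(F) = 20*u*v; d F_3 = (5*v) du + (5*u) dv
Combining and collecting du, dv coefficients:
  coeff of du: v^2*(100*u - 6)
  coeff of dv: 4*v*(25*u^2 + 5*u*v - 2*u + 7*v)
F^* omega = (v^2*(100*u - 6)) du + (4*v*(25*u^2 + 5*u*v - 2*u + 7*v)) dv.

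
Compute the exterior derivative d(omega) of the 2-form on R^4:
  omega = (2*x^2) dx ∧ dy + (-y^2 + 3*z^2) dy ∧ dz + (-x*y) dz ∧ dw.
d(omega) = (-y) dx ∧ dz ∧ dw + (-x) dy ∧ dz ∧ dw

For a 2-form omega = sum_{i<j} g_{ij} dx_i ∧ dx_j, the exterior derivative is
  d(omega) = sum_{i<j} d(g_{ij}) ∧ dx_i ∧ dx_j = sum_{i<j, k} (∂g_{ij}/∂x_k) dx_k ∧ dx_i ∧ dx_j.
Expand each term, using dx_k ∧ dx_i ∧ dx_j = sgn(permutation) dx_{(a)} ∧ dx_{(b)} ∧ dx_{(c)} with (a < b < c) sorted:
  d(-x*y) includes (∂/∂x)(-x*y) dx = (-y) dx, which multiplied by dz ∧ dw gives (-y) dx ∧ dz ∧ dw
  d(-x*y) includes (∂/∂y)(-x*y) dy = (-x) dy, which multiplied by dz ∧ dw gives (-x) dy ∧ dz ∧ dw
Collecting like 3-forms: d(omega) = (-y) dx ∧ dz ∧ dw + (-x) dy ∧ dz ∧ dw.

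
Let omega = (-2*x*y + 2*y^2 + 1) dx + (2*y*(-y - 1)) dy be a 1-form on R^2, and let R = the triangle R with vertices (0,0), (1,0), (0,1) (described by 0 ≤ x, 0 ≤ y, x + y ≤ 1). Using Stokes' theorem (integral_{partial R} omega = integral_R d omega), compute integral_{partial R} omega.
integral_(partial R) omega = -1/3

Stokes: integral_partial_R omega = integral_R d omega with d omega = (∂Q/∂x - ∂P/∂y) dx ∧ dy.
  ∂Q/∂x = 0
  ∂P/∂y = -2*x + 4*y
  integrand = ∂Q/∂x - ∂P/∂y = 2*x - 4*y.
Integrating over R: integral_0^1 integral_0^{1-x} (2*x - 4*y) dy dx = -1/3.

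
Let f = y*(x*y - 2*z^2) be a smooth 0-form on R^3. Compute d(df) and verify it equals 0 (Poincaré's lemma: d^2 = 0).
d(df) = 0

Step 1: df = sum_i (∂f/∂x_i) dx_i = (y^2) dx + (2*x*y - 2*z^2) dy + (-4*y*z) dz.
Step 2: Apply d again. Using the 1-form formula, the coefficient of dx ∧ dy in d(df) is ∂^2 f/∂x ∂y - ∂^2 f/∂y ∂x = (2*y) - (2*y) = 0 (equality of mixed partials for smooth f).
Similarly for dx ∧ dz and dy ∧ dz — all coefficients vanish. So d(df) = 0.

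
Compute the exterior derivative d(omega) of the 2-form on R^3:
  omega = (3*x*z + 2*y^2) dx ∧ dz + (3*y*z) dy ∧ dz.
d(omega) = (-4*y) dx ∧ dy ∧ dz

For a 2-form omega = sum_{i<j} g_{ij} dx_i ∧ dx_j, the exterior derivative is
  d(omega) = sum_{i<j} d(g_{ij}) ∧ dx_i ∧ dx_j = sum_{i<j, k} (∂g_{ij}/∂x_k) dx_k ∧ dx_i ∧ dx_j.
Expand each term, using dx_k ∧ dx_i ∧ dx_j = sgn(permutation) dx_{(a)} ∧ dx_{(b)} ∧ dx_{(c)} with (a < b < c) sorted:
  d(3*x*z + 2*y^2) includes (∂/∂y)(3*x*z + 2*y^2) dy = (4*y) dy, which multiplied by dx ∧ dz gives (-4*y) dx ∧ dy ∧ dz
Collecting like 3-forms: d(omega) = (-4*y) dx ∧ dy ∧ dz.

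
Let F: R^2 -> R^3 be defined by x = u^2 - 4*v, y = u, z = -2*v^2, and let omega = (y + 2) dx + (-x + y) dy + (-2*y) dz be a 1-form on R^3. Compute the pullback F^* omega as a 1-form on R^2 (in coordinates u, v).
F^* omega = (u^2 + 5*u + 4*v) du + (8*u*v - 4*u - 8) dv

Using F^*(f dg) = (f ∘ F) d(g ∘ F), substitute each coordinate x_i by F_i(u, v) in f_i, and replace dx_i by d F_i = (∂F_i/∂u) du + (∂F_i/∂v) dv.
  For the x component: f_1(F) = u + 2; d F_1 = (2*u) du + (-4) dv
  For the y component: f_2(F) = -u^2 + u + 4*v; d F_2 = (1) du + (0) dv
  For the z component: f_3(F) = -2*u; d F_3 = (0) du + (-4*v) dv
Combining and collecting du, dv coefficients:
  coeff of du: u^2 + 5*u + 4*v
  coeff of dv: 8*u*v - 4*u - 8
F^* omega = (u^2 + 5*u + 4*v) du + (8*u*v - 4*u - 8) dv.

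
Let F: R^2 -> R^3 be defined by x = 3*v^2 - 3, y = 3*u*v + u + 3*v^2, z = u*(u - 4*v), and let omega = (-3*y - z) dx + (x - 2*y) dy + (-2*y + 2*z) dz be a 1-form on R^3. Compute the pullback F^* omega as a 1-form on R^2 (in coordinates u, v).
F^* omega = (4*u^3 - 36*u^2*v - 4*u^2 + 26*u*v^2 - 4*u*v - 2*u + 15*v^3 - 3*v^2 - 9*v - 3) du + (-8*u^3 + 32*u^2*v + 2*u^2 - 51*u*v^2 - 30*u*v - 9*u - 72*v^3 - 18*v) dv

Using F^*(f dg) = (f ∘ F) d(g ∘ F), substitute each coordinate x_i by F_i(u, v) in f_i, and replace dx_i by d F_i = (∂F_i/∂u) du + (∂F_i/∂v) dv.
  For the x component: f_1(F) = -u^2 - 5*u*v - 3*u - 9*v^2; d F_1 = (0) du + (6*v) dv
  For the y component: f_2(F) = -6*u*v - 2*u - 3*v^2 - 3; d F_2 = (3*v + 1) du + (3*u + 6*v) dv
  For the z component: f_3(F) = 2*u^2 - 14*u*v - 2*u - 6*v^2; d F_3 = (2*u - 4*v) du + (-4*u) dv
Combining and collecting du, dv coefficients:
  coeff of du: 4*u^3 - 36*u^2*v - 4*u^2 + 26*u*v^2 - 4*u*v - 2*u + 15*v^3 - 3*v^2 - 9*v - 3
  coeff of dv: -8*u^3 + 32*u^2*v + 2*u^2 - 51*u*v^2 - 30*u*v - 9*u - 72*v^3 - 18*v
F^* omega = (4*u^3 - 36*u^2*v - 4*u^2 + 26*u*v^2 - 4*u*v - 2*u + 15*v^3 - 3*v^2 - 9*v - 3) du + (-8*u^3 + 32*u^2*v + 2*u^2 - 51*u*v^2 - 30*u*v - 9*u - 72*v^3 - 18*v) dv.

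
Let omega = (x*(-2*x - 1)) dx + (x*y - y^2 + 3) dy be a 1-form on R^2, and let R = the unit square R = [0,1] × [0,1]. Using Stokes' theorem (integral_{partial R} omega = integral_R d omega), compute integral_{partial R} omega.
integral_(partial R) omega = 1/2

Stokes: integral_partial_R omega = integral_R d omega with d omega = (∂Q/∂x - ∂P/∂y) dx ∧ dy.
  ∂Q/∂x = y
  ∂P/∂y = 0
  integrand = ∂Q/∂x - ∂P/∂y = y.
Integrating over R: integral_0^1 integral_0^1 (y) dx dy = 1/2.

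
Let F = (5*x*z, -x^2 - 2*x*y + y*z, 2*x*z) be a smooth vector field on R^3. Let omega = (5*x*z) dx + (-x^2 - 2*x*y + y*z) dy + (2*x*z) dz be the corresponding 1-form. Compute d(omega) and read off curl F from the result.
d(omega) = (-y) dy ∧ dz + (5*x - 2*z) dz ∧ dx + (-2*x - 2*y) dx ∧ dy; curl F = (-y, 5*x - 2*z, -2*x - 2*y)

d omega = sum_{i<j} (∂f_j/∂x_i - ∂f_i/∂x_j) dx_i ∧ dx_j. Under the identification (dy ∧ dz, dz ∧ dx, dx ∧ dy) ↔ (e_x, e_y, e_z), the coefficients are exactly the components of curl F. Compute:
  ∂R/∂y - ∂Q/∂z = (0) - (y) = -y
  ∂P/∂z - ∂R/∂x = (5*x) - (2*z) = 5*x - 2*z
  ∂Q/∂x - ∂P/∂y = (-2*x - 2*y) - (0) = -2*x - 2*y.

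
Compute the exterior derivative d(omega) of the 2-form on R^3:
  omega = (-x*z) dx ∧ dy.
d(omega) = (-x) dx ∧ dy ∧ dz

For a 2-form omega = sum_{i<j} g_{ij} dx_i ∧ dx_j, the exterior derivative is
  d(omega) = sum_{i<j} d(g_{ij}) ∧ dx_i ∧ dx_j = sum_{i<j, k} (∂g_{ij}/∂x_k) dx_k ∧ dx_i ∧ dx_j.
Expand each term, using dx_k ∧ dx_i ∧ dx_j = sgn(permutation) dx_{(a)} ∧ dx_{(b)} ∧ dx_{(c)} with (a < b < c) sorted:
  d(-x*z) includes (∂/∂z)(-x*z) dz = (-x) dz, which multiplied by dx ∧ dy gives (-x) dx ∧ dy ∧ dz
Collecting like 3-forms: d(omega) = (-x) dx ∧ dy ∧ dz.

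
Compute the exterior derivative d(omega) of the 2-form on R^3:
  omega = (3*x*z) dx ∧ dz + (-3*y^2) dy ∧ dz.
d(omega) = 0

For a 2-form omega = sum_{i<j} g_{ij} dx_i ∧ dx_j, the exterior derivative is
  d(omega) = sum_{i<j} d(g_{ij}) ∧ dx_i ∧ dx_j = sum_{i<j, k} (∂g_{ij}/∂x_k) dx_k ∧ dx_i ∧ dx_j.
Expand each term, using dx_k ∧ dx_i ∧ dx_j = sgn(permutation) dx_{(a)} ∧ dx_{(b)} ∧ dx_{(c)} with (a < b < c) sorted:

Collecting like 3-forms: d(omega) = 0.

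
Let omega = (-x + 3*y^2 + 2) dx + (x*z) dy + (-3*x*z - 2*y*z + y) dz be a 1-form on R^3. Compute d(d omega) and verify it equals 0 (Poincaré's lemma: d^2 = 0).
d(d omega) = 0

Step 1: d omega = sum_{i<j} (∂f_j/∂x_i - ∂f_i/∂x_j) dx_i ∧ dx_j:
  coeff of dx ∧ dy: -6*y + z
  coeff of dx ∧ dz: -3*z
  coeff of dy ∧ dz: -x - 2*z + 1
Step 2: Apply d again to each 2-form coefficient. The only possible 3-form in R^3 is dx ∧ dy ∧ dz, with coefficient
  ∂(coeff of dy∧dz)/∂x - ∂(coeff of dx∧dz)/∂y + ∂(coeff of dx∧dy)/∂z
  = ∂/∂x (-x - 2*z + 1) - ∂/∂y (-3*z) + ∂/∂z (-6*y + z).
Each of these terms simplifies to sums of mixed partials that cancel in pairs. The result is 0 (by equality of mixed partials for smooth functions — Schwarz / Clairaut).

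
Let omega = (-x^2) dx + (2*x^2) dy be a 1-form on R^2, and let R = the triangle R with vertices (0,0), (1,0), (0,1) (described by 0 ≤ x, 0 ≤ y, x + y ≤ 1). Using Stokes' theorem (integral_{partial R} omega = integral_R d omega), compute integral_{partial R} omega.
integral_(partial R) omega = 2/3

Stokes: integral_partial_R omega = integral_R d omega with d omega = (∂Q/∂x - ∂P/∂y) dx ∧ dy.
  ∂Q/∂x = 4*x
  ∂P/∂y = 0
  integrand = ∂Q/∂x - ∂P/∂y = 4*x.
Integrating over R: integral_0^1 integral_0^{1-x} (4*x) dy dx = 2/3.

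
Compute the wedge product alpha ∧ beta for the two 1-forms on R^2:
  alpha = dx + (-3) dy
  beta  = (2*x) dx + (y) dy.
alpha ∧ beta = (6*x + y) dx ∧ dy

Distribute the wedge, using dx_i ∧ dx_j = -dx_j ∧ dx_i and dx_i ∧ dx_i = 0. For each pair (i, j) with i < j, the coefficient of dx_i ∧ dx_j in alpha ∧ beta is (alpha_i * beta_j - alpha_j * beta_i). Collecting: alpha ∧ beta = (6*x + y) dx ∧ dy.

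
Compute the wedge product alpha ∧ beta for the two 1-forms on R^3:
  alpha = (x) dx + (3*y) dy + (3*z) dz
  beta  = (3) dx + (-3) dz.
alpha ∧ beta = (-3*x - 9*z) dx ∧ dz + (-9*y) dx ∧ dy + (-9*y) dy ∧ dz

Distribute the wedge, using dx_i ∧ dx_j = -dx_j ∧ dx_i and dx_i ∧ dx_i = 0. For each pair (i, j) with i < j, the coefficient of dx_i ∧ dx_j in alpha ∧ beta is (alpha_i * beta_j - alpha_j * beta_i). Collecting: alpha ∧ beta = (-3*x - 9*z) dx ∧ dz + (-9*y) dx ∧ dy + (-9*y) dy ∧ dz.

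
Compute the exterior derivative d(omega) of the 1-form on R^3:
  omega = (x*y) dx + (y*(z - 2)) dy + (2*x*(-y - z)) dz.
d(omega) = (-x) dx ∧ dy + (-2*y - 2*z) dx ∧ dz + (-2*x - y) dy ∧ dz

For a 1-form omega = sum_i f_i dx_i, the exterior derivative is
  d(omega) = sum_{i < j} (∂f_j/∂x_i - ∂f_i/∂x_j) dx_i ∧ dx_j.
  coefficient of dx ∧ dy: ∂f_2/∂x - ∂f_1/∂y = ∂(y*(z - 2))/∂x - ∂(x*y)/∂y = -x
  coefficient of dx ∧ dz: ∂f_3/∂x - ∂f_1/∂z = ∂(2*x*(-y - z))/∂x - ∂(x*y)/∂z = -2*y - 2*z
  coefficient of dy ∧ dz: ∂f_3/∂y - ∂f_2/∂z = ∂(2*x*(-y - z))/∂y - ∂(y*(z - 2))/∂z = -2*x - y
Assembling: d(omega) = (-x) dx ∧ dy + (-2*y - 2*z) dx ∧ dz + (-2*x - y) dy ∧ dz.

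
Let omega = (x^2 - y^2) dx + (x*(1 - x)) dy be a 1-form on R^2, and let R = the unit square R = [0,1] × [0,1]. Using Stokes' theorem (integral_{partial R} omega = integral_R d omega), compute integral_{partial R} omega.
integral_(partial R) omega = 1

Stokes: integral_partial_R omega = integral_R d omega with d omega = (∂Q/∂x - ∂P/∂y) dx ∧ dy.
  ∂Q/∂x = 1 - 2*x
  ∂P/∂y = -2*y
  integrand = ∂Q/∂x - ∂P/∂y = -2*x + 2*y + 1.
Integrating over R: integral_0^1 integral_0^1 (-2*x + 2*y + 1) dx dy = 1.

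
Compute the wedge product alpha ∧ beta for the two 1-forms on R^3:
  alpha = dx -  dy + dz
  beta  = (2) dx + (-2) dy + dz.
alpha ∧ beta = (-1) dx ∧ dz + (1) dy ∧ dz

Distribute the wedge, using dx_i ∧ dx_j = -dx_j ∧ dx_i and dx_i ∧ dx_i = 0. For each pair (i, j) with i < j, the coefficient of dx_i ∧ dx_j in alpha ∧ beta is (alpha_i * beta_j - alpha_j * beta_i). Collecting: alpha ∧ beta = (-1) dx ∧ dz + (1) dy ∧ dz.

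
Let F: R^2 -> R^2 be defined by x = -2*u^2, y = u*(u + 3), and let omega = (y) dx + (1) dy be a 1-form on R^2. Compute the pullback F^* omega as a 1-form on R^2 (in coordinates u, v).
F^* omega = (-4*u^3 - 12*u^2 + 2*u + 3) du

Using F^*(f dg) = (f ∘ F) d(g ∘ F), substitute each coordinate x_i by F_i(u, v) in f_i, and replace dx_i by d F_i = (∂F_i/∂u) du + (∂F_i/∂v) dv.
  For the x component: f_1(F) = u*(u + 3); d F_1 = (-4*u) du + (0) dv
  For the y component: f_2(F) = 1; d F_2 = (2*u + 3) du + (0) dv
Combining and collecting du, dv coefficients:
  coeff of du: -4*u^3 - 12*u^2 + 2*u + 3
  coeff of dv: 0
F^* omega = (-4*u^3 - 12*u^2 + 2*u + 3) du.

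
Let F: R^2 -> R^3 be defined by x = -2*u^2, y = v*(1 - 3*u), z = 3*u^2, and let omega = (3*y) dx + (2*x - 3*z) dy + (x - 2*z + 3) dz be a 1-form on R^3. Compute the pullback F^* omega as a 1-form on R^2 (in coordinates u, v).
F^* omega = (3*u*(-16*u^2 + 25*u*v - 4*v + 6)) du + (u^2*(39*u - 13)) dv

Using F^*(f dg) = (f ∘ F) d(g ∘ F), substitute each coordinate x_i by F_i(u, v) in f_i, and replace dx_i by d F_i = (∂F_i/∂u) du + (∂F_i/∂v) dv.
  For the x component: f_1(F) = 3*v*(1 - 3*u); d F_1 = (-4*u) du + (0) dv
  For the y component: f_2(F) = -13*u^2; d F_2 = (-3*v) du + (1 - 3*u) dv
  For the z component: f_3(F) = 3 - 8*u^2; d F_3 = (6*u) du + (0) dv
Combining and collecting du, dv coefficients:
  coeff of du: 3*u*(-16*u^2 + 25*u*v - 4*v + 6)
  coeff of dv: u^2*(39*u - 13)
F^* omega = (3*u*(-16*u^2 + 25*u*v - 4*v + 6)) du + (u^2*(39*u - 13)) dv.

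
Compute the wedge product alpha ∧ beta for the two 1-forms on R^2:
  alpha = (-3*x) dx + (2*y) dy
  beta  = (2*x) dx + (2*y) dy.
alpha ∧ beta = (-10*x*y) dx ∧ dy

Distribute the wedge, using dx_i ∧ dx_j = -dx_j ∧ dx_i and dx_i ∧ dx_i = 0. For each pair (i, j) with i < j, the coefficient of dx_i ∧ dx_j in alpha ∧ beta is (alpha_i * beta_j - alpha_j * beta_i). Collecting: alpha ∧ beta = (-10*x*y) dx ∧ dy.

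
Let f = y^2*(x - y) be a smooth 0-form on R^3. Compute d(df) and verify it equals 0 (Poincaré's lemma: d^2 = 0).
d(df) = 0

Step 1: df = sum_i (∂f/∂x_i) dx_i = (y^2) dx + (y*(2*x - 3*y)) dy + (0) dz.
Step 2: Apply d again. Using the 1-form formula, the coefficient of dx ∧ dy in d(df) is ∂^2 f/∂x ∂y - ∂^2 f/∂y ∂x = (2*y) - (2*y) = 0 (equality of mixed partials for smooth f).
Similarly for dx ∧ dz and dy ∧ dz — all coefficients vanish. So d(df) = 0.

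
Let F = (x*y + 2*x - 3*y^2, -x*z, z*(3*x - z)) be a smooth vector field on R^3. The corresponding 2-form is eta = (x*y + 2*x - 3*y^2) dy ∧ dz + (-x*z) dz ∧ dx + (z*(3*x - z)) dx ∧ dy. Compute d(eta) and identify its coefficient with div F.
d(eta) = (3*x + y - 2*z + 2) dx ∧ dy ∧ dz; div F = 3*x + y - 2*z + 2

For a 2-form in R^3 of the form above, applying d gives a 3-form with coefficient ∂P/∂x + ∂Q/∂y + ∂R/∂z:
  ∂P/∂x = y + 2
  ∂Q/∂y = 0
  ∂R/∂z = 3*x - 2*z
Sum = 3*x + y - 2*z + 2, which is exactly div F.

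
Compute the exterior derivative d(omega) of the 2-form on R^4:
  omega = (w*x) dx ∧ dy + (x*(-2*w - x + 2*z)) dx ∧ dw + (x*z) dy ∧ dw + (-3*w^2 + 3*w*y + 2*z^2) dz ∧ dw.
d(omega) = (x + z) dx ∧ dy ∧ dw + (-2*x) dx ∧ dz ∧ dw + (3*w - x) dy ∧ dz ∧ dw

For a 2-form omega = sum_{i<j} g_{ij} dx_i ∧ dx_j, the exterior derivative is
  d(omega) = sum_{i<j} d(g_{ij}) ∧ dx_i ∧ dx_j = sum_{i<j, k} (∂g_{ij}/∂x_k) dx_k ∧ dx_i ∧ dx_j.
Expand each term, using dx_k ∧ dx_i ∧ dx_j = sgn(permutation) dx_{(a)} ∧ dx_{(b)} ∧ dx_{(c)} with (a < b < c) sorted:
  d(w*x) includes (∂/∂w)(w*x) dw = (x) dw, which multiplied by dx ∧ dy gives (x) dx ∧ dy ∧ dw
  d(x*(-2*w - x + 2*z)) includes (∂/∂z)(x*(-2*w - x + 2*z)) dz = (2*x) dz, which multiplied by dx ∧ dw gives (-2*x) dx ∧ dz ∧ dw
  d(x*z) includes (∂/∂x)(x*z) dx = (z) dx, which multiplied by dy ∧ dw gives (z) dx ∧ dy ∧ dw
  d(x*z) includes (∂/∂z)(x*z) dz = (x) dz, which multiplied by dy ∧ dw gives (-x) dy ∧ dz ∧ dw
  d(-3*w^2 + 3*w*y + 2*z^2) includes (∂/∂y)(-3*w^2 + 3*w*y + 2*z^2) dy = (3*w) dy, which multiplied by dz ∧ dw gives (3*w) dy ∧ dz ∧ dw
Collecting like 3-forms: d(omega) = (x + z) dx ∧ dy ∧ dw + (-2*x) dx ∧ dz ∧ dw + (3*w - x) dy ∧ dz ∧ dw.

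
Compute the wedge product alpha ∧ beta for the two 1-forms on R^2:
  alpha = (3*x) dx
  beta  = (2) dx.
alpha ∧ beta = 0

Distribute the wedge, using dx_i ∧ dx_j = -dx_j ∧ dx_i and dx_i ∧ dx_i = 0. For each pair (i, j) with i < j, the coefficient of dx_i ∧ dx_j in alpha ∧ beta is (alpha_i * beta_j - alpha_j * beta_i). Collecting: alpha ∧ beta = 0.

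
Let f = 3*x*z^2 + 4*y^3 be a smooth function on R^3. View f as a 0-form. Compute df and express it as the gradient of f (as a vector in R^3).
df = (3*z^2) dx + (12*y^2) dy + (6*x*z) dz; grad f = (3*z^2, 12*y^2, 6*x*z)

For a 0-form f, d f = (∂f/∂x) dx + (∂f/∂y) dy + (∂f/∂z) dz. The components of the vector representation are exactly the entries of grad f in Cartesian coordinates:
  ∂f/∂x = 3*z^2
  ∂f/∂y = 12*y^2
  ∂f/∂z = 6*x*z.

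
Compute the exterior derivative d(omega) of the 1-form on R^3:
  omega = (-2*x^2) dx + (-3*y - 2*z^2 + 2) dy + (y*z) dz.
d(omega) = (5*z) dy ∧ dz

For a 1-form omega = sum_i f_i dx_i, the exterior derivative is
  d(omega) = sum_{i < j} (∂f_j/∂x_i - ∂f_i/∂x_j) dx_i ∧ dx_j.
  coefficient of dy ∧ dz: ∂f_3/∂y - ∂f_2/∂z = ∂(y*z)/∂y - ∂(-3*y - 2*z^2 + 2)/∂z = 5*z
Assembling: d(omega) = (5*z) dy ∧ dz.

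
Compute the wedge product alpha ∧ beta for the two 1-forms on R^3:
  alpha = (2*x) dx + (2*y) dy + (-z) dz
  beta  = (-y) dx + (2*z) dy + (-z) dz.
alpha ∧ beta = (4*x*z + 2*y^2) dx ∧ dy + (-z*(2*x + y)) dx ∧ dz + (2*z*(-y + z)) dy ∧ dz

Distribute the wedge, using dx_i ∧ dx_j = -dx_j ∧ dx_i and dx_i ∧ dx_i = 0. For each pair (i, j) with i < j, the coefficient of dx_i ∧ dx_j in alpha ∧ beta is (alpha_i * beta_j - alpha_j * beta_i). Collecting: alpha ∧ beta = (4*x*z + 2*y^2) dx ∧ dy + (-z*(2*x + y)) dx ∧ dz + (2*z*(-y + z)) dy ∧ dz.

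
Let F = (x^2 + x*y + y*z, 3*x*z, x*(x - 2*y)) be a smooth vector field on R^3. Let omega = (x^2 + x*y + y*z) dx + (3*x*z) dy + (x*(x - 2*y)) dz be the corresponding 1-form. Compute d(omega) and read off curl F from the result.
d(omega) = (-5*x) dy ∧ dz + (-2*x + 3*y) dz ∧ dx + (-x + 2*z) dx ∧ dy; curl F = (-5*x, -2*x + 3*y, -x + 2*z)

d omega = sum_{i<j} (∂f_j/∂x_i - ∂f_i/∂x_j) dx_i ∧ dx_j. Under the identification (dy ∧ dz, dz ∧ dx, dx ∧ dy) ↔ (e_x, e_y, e_z), the coefficients are exactly the components of curl F. Compute:
  ∂R/∂y - ∂Q/∂z = (-2*x) - (3*x) = -5*x
  ∂P/∂z - ∂R/∂x = (y) - (2*x - 2*y) = -2*x + 3*y
  ∂Q/∂x - ∂P/∂y = (3*z) - (x + z) = -x + 2*z.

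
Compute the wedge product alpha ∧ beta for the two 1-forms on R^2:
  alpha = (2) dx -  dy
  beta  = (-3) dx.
alpha ∧ beta = (-3) dx ∧ dy

Distribute the wedge, using dx_i ∧ dx_j = -dx_j ∧ dx_i and dx_i ∧ dx_i = 0. For each pair (i, j) with i < j, the coefficient of dx_i ∧ dx_j in alpha ∧ beta is (alpha_i * beta_j - alpha_j * beta_i). Collecting: alpha ∧ beta = (-3) dx ∧ dy.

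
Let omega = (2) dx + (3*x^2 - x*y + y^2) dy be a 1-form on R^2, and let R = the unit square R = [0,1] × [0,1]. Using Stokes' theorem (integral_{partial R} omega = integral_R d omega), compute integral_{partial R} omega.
integral_(partial R) omega = 5/2

Stokes: integral_partial_R omega = integral_R d omega with d omega = (∂Q/∂x - ∂P/∂y) dx ∧ dy.
  ∂Q/∂x = 6*x - y
  ∂P/∂y = 0
  integrand = ∂Q/∂x - ∂P/∂y = 6*x - y.
Integrating over R: integral_0^1 integral_0^1 (6*x - y) dx dy = 5/2.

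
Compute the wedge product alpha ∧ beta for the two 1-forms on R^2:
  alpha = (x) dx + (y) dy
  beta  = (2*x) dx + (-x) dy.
alpha ∧ beta = (-x*(x + 2*y)) dx ∧ dy

Distribute the wedge, using dx_i ∧ dx_j = -dx_j ∧ dx_i and dx_i ∧ dx_i = 0. For each pair (i, j) with i < j, the coefficient of dx_i ∧ dx_j in alpha ∧ beta is (alpha_i * beta_j - alpha_j * beta_i). Collecting: alpha ∧ beta = (-x*(x + 2*y)) dx ∧ dy.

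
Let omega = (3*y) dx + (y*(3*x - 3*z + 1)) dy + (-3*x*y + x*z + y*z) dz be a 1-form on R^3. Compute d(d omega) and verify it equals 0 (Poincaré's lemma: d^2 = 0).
d(d omega) = 0

Step 1: d omega = sum_{i<j} (∂f_j/∂x_i - ∂f_i/∂x_j) dx_i ∧ dx_j:
  coeff of dx ∧ dy: 3*y - 3
  coeff of dx ∧ dz: -3*y + z
  coeff of dy ∧ dz: -3*x + 3*y + z
Step 2: Apply d again to each 2-form coefficient. The only possible 3-form in R^3 is dx ∧ dy ∧ dz, with coefficient
  ∂(coeff of dy∧dz)/∂x - ∂(coeff of dx∧dz)/∂y + ∂(coeff of dx∧dy)/∂z
  = ∂/∂x (-3*x + 3*y + z) - ∂/∂y (-3*y + z) + ∂/∂z (3*y - 3).
Each of these terms simplifies to sums of mixed partials that cancel in pairs. The result is 0 (by equality of mixed partials for smooth functions — Schwarz / Clairaut).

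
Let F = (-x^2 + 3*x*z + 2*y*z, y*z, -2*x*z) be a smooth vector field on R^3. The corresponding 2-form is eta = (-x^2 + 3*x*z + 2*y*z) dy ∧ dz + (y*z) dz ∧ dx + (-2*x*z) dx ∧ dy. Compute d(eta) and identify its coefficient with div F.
d(eta) = (-4*x + 4*z) dx ∧ dy ∧ dz; div F = -4*x + 4*z

For a 2-form in R^3 of the form above, applying d gives a 3-form with coefficient ∂P/∂x + ∂Q/∂y + ∂R/∂z:
  ∂P/∂x = -2*x + 3*z
  ∂Q/∂y = z
  ∂R/∂z = -2*x
Sum = -4*x + 4*z, which is exactly div F.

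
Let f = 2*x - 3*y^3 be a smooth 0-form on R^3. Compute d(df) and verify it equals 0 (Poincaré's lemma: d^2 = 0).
d(df) = 0

Step 1: df = sum_i (∂f/∂x_i) dx_i = (2) dx + (-9*y^2) dy + (0) dz.
Step 2: Apply d again. Using the 1-form formula, the coefficient of dx ∧ dy in d(df) is ∂^2 f/∂x ∂y - ∂^2 f/∂y ∂x = (0) - (0) = 0 (equality of mixed partials for smooth f).
Similarly for dx ∧ dz and dy ∧ dz — all coefficients vanish. So d(df) = 0.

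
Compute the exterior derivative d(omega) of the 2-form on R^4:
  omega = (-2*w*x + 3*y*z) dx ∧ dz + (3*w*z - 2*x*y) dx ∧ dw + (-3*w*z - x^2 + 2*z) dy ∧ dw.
d(omega) = (-3*z) dx ∧ dy ∧ dz + (-3*w - 2*x) dx ∧ dz ∧ dw + (3*w - 2) dy ∧ dz ∧ dw

For a 2-form omega = sum_{i<j} g_{ij} dx_i ∧ dx_j, the exterior derivative is
  d(omega) = sum_{i<j} d(g_{ij}) ∧ dx_i ∧ dx_j = sum_{i<j, k} (∂g_{ij}/∂x_k) dx_k ∧ dx_i ∧ dx_j.
Expand each term, using dx_k ∧ dx_i ∧ dx_j = sgn(permutation) dx_{(a)} ∧ dx_{(b)} ∧ dx_{(c)} with (a < b < c) sorted:
  d(-2*w*x + 3*y*z) includes (∂/∂y)(-2*w*x + 3*y*z) dy = (3*z) dy, which multiplied by dx ∧ dz gives (-3*z) dx ∧ dy ∧ dz
  d(-2*w*x + 3*y*z) includes (∂/∂w)(-2*w*x + 3*y*z) dw = (-2*x) dw, which multiplied by dx ∧ dz gives (-2*x) dx ∧ dz ∧ dw
  d(3*w*z - 2*x*y) includes (∂/∂y)(3*w*z - 2*x*y) dy = (-2*x) dy, which multiplied by dx ∧ dw gives (2*x) dx ∧ dy ∧ dw
  d(3*w*z - 2*x*y) includes (∂/∂z)(3*w*z - 2*x*y) dz = (3*w) dz, which multiplied by dx ∧ dw gives (-3*w) dx ∧ dz ∧ dw
  d(-3*w*z - x^2 + 2*z) includes (∂/∂x)(-3*w*z - x^2 + 2*z) dx = (-2*x) dx, which multiplied by dy ∧ dw gives (-2*x) dx ∧ dy ∧ dw
  d(-3*w*z - x^2 + 2*z) includes (∂/∂z)(-3*w*z - x^2 + 2*z) dz = (2 - 3*w) dz, which multiplied by dy ∧ dw gives (3*w - 2) dy ∧ dz ∧ dw
Collecting like 3-forms: d(omega) = (-3*z) dx ∧ dy ∧ dz + (-3*w - 2*x) dx ∧ dz ∧ dw + (3*w - 2) dy ∧ dz ∧ dw.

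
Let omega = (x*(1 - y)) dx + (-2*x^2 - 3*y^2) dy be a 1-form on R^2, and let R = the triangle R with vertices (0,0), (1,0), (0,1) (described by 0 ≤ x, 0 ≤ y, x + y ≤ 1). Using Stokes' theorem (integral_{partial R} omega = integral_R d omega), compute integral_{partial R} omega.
integral_(partial R) omega = -1/2

Stokes: integral_partial_R omega = integral_R d omega with d omega = (∂Q/∂x - ∂P/∂y) dx ∧ dy.
  ∂Q/∂x = -4*x
  ∂P/∂y = -x
  integrand = ∂Q/∂x - ∂P/∂y = -3*x.
Integrating over R: integral_0^1 integral_0^{1-x} (-3*x) dy dx = -1/2.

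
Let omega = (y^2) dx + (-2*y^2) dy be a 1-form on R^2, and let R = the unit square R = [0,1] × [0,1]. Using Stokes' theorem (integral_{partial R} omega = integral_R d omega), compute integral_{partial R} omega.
integral_(partial R) omega = -1

Stokes: integral_partial_R omega = integral_R d omega with d omega = (∂Q/∂x - ∂P/∂y) dx ∧ dy.
  ∂Q/∂x = 0
  ∂P/∂y = 2*y
  integrand = ∂Q/∂x - ∂P/∂y = -2*y.
Integrating over R: integral_0^1 integral_0^1 (-2*y) dx dy = -1.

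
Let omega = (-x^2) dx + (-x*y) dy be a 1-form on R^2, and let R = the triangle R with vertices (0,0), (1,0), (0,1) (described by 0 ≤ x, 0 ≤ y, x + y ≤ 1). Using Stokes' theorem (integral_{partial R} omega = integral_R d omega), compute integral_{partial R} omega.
integral_(partial R) omega = -1/6

Stokes: integral_partial_R omega = integral_R d omega with d omega = (∂Q/∂x - ∂P/∂y) dx ∧ dy.
  ∂Q/∂x = -y
  ∂P/∂y = 0
  integrand = ∂Q/∂x - ∂P/∂y = -y.
Integrating over R: integral_0^1 integral_0^{1-x} (-y) dy dx = -1/6.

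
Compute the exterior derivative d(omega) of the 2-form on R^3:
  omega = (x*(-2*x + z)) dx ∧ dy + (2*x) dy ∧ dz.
d(omega) = (x + 2) dx ∧ dy ∧ dz

For a 2-form omega = sum_{i<j} g_{ij} dx_i ∧ dx_j, the exterior derivative is
  d(omega) = sum_{i<j} d(g_{ij}) ∧ dx_i ∧ dx_j = sum_{i<j, k} (∂g_{ij}/∂x_k) dx_k ∧ dx_i ∧ dx_j.
Expand each term, using dx_k ∧ dx_i ∧ dx_j = sgn(permutation) dx_{(a)} ∧ dx_{(b)} ∧ dx_{(c)} with (a < b < c) sorted:
  d(x*(-2*x + z)) includes (∂/∂z)(x*(-2*x + z)) dz = (x) dz, which multiplied by dx ∧ dy gives (x) dx ∧ dy ∧ dz
  d(2*x) includes (∂/∂x)(2*x) dx = (2) dx, which multiplied by dy ∧ dz gives (2) dx ∧ dy ∧ dz
Collecting like 3-forms: d(omega) = (x + 2) dx ∧ dy ∧ dz.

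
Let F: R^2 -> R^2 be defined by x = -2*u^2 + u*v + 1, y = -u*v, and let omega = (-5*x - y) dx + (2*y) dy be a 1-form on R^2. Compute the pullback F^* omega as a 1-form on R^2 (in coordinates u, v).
F^* omega = (-40*u^3 + 26*u^2*v - 2*u*v^2 + 20*u - 5*v) du + (u*(10*u^2 - 2*u*v - 5)) dv

Using F^*(f dg) = (f ∘ F) d(g ∘ F), substitute each coordinate x_i by F_i(u, v) in f_i, and replace dx_i by d F_i = (∂F_i/∂u) du + (∂F_i/∂v) dv.
  For the x component: f_1(F) = 10*u^2 - 4*u*v - 5; d F_1 = (-4*u + v) du + (u) dv
  For the y component: f_2(F) = -2*u*v; d F_2 = (-v) du + (-u) dv
Combining and collecting du, dv coefficients:
  coeff of du: -40*u^3 + 26*u^2*v - 2*u*v^2 + 20*u - 5*v
  coeff of dv: u*(10*u^2 - 2*u*v - 5)
F^* omega = (-40*u^3 + 26*u^2*v - 2*u*v^2 + 20*u - 5*v) du + (u*(10*u^2 - 2*u*v - 5)) dv.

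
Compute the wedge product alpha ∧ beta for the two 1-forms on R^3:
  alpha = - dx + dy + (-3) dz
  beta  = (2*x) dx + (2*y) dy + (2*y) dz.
alpha ∧ beta = (-2*x - 2*y) dx ∧ dy + (6*x - 2*y) dx ∧ dz + (8*y) dy ∧ dz

Distribute the wedge, using dx_i ∧ dx_j = -dx_j ∧ dx_i and dx_i ∧ dx_i = 0. For each pair (i, j) with i < j, the coefficient of dx_i ∧ dx_j in alpha ∧ beta is (alpha_i * beta_j - alpha_j * beta_i). Collecting: alpha ∧ beta = (-2*x - 2*y) dx ∧ dy + (6*x - 2*y) dx ∧ dz + (8*y) dy ∧ dz.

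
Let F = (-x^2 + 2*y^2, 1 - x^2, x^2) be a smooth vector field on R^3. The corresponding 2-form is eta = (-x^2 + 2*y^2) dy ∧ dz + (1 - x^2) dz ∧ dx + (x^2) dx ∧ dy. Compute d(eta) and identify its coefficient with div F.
d(eta) = (-2*x) dx ∧ dy ∧ dz; div F = -2*x

For a 2-form in R^3 of the form above, applying d gives a 3-form with coefficient ∂P/∂x + ∂Q/∂y + ∂R/∂z:
  ∂P/∂x = -2*x
  ∂Q/∂y = 0
  ∂R/∂z = 0
Sum = -2*x, which is exactly div F.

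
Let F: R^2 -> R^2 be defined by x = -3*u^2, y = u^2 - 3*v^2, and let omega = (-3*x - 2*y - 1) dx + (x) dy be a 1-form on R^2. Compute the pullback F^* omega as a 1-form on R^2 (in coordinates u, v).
F^* omega = (6*u*(-8*u^2 - 6*v^2 + 1)) du + (18*u^2*v) dv

Using F^*(f dg) = (f ∘ F) d(g ∘ F), substitute each coordinate x_i by F_i(u, v) in f_i, and replace dx_i by d F_i = (∂F_i/∂u) du + (∂F_i/∂v) dv.
  For the x component: f_1(F) = 7*u^2 + 6*v^2 - 1; d F_1 = (-6*u) du + (0) dv
  For the y component: f_2(F) = -3*u^2; d F_2 = (2*u) du + (-6*v) dv
Combining and collecting du, dv coefficients:
  coeff of du: 6*u*(-8*u^2 - 6*v^2 + 1)
  coeff of dv: 18*u^2*v
F^* omega = (6*u*(-8*u^2 - 6*v^2 + 1)) du + (18*u^2*v) dv.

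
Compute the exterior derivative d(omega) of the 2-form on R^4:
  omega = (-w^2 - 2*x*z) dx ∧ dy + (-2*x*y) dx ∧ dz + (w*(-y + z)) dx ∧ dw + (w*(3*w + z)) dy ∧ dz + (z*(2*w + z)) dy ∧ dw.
d(omega) = (-w) dx ∧ dy ∧ dw + (-w) dx ∧ dz ∧ dw + (4*w - z) dy ∧ dz ∧ dw

For a 2-form omega = sum_{i<j} g_{ij} dx_i ∧ dx_j, the exterior derivative is
  d(omega) = sum_{i<j} d(g_{ij}) ∧ dx_i ∧ dx_j = sum_{i<j, k} (∂g_{ij}/∂x_k) dx_k ∧ dx_i ∧ dx_j.
Expand each term, using dx_k ∧ dx_i ∧ dx_j = sgn(permutation) dx_{(a)} ∧ dx_{(b)} ∧ dx_{(c)} with (a < b < c) sorted:
  d(-w^2 - 2*x*z) includes (∂/∂z)(-w^2 - 2*x*z) dz = (-2*x) dz, which multiplied by dx ∧ dy gives (-2*x) dx ∧ dy ∧ dz
  d(-w^2 - 2*x*z) includes (∂/∂w)(-w^2 - 2*x*z) dw = (-2*w) dw, which multiplied by dx ∧ dy gives (-2*w) dx ∧ dy ∧ dw
  d(-2*x*y) includes (∂/∂y)(-2*x*y) dy = (-2*x) dy, which multiplied by dx ∧ dz gives (2*x) dx ∧ dy ∧ dz
  d(w*(-y + z)) includes (∂/∂y)(w*(-y + z)) dy = (-w) dy, which multiplied by dx ∧ dw gives (w) dx ∧ dy ∧ dw
  d(w*(-y + z)) includes (∂/∂z)(w*(-y + z)) dz = (w) dz, which multiplied by dx ∧ dw gives (-w) dx ∧ dz ∧ dw
  d(w*(3*w + z)) includes (∂/∂w)(w*(3*w + z)) dw = (6*w + z) dw, which multiplied by dy ∧ dz gives (6*w + z) dy ∧ dz ∧ dw
  d(z*(2*w + z)) includes (∂/∂z)(z*(2*w + z)) dz = (2*w + 2*z) dz, which multiplied by dy ∧ dw gives (-2*w - 2*z) dy ∧ dz ∧ dw
Collecting like 3-forms: d(omega) = (-w) dx ∧ dy ∧ dw + (-w) dx ∧ dz ∧ dw + (4*w - z) dy ∧ dz ∧ dw.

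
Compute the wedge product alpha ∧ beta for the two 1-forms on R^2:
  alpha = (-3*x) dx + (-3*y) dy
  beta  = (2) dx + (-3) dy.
alpha ∧ beta = (9*x + 6*y) dx ∧ dy

Distribute the wedge, using dx_i ∧ dx_j = -dx_j ∧ dx_i and dx_i ∧ dx_i = 0. For each pair (i, j) with i < j, the coefficient of dx_i ∧ dx_j in alpha ∧ beta is (alpha_i * beta_j - alpha_j * beta_i). Collecting: alpha ∧ beta = (9*x + 6*y) dx ∧ dy.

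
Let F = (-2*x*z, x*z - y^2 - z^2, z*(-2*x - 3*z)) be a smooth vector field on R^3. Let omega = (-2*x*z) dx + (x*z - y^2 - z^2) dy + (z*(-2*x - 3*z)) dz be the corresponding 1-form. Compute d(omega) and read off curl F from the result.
d(omega) = (-x + 2*z) dy ∧ dz + (-2*x + 2*z) dz ∧ dx + (z) dx ∧ dy; curl F = (-x + 2*z, -2*x + 2*z, z)

d omega = sum_{i<j} (∂f_j/∂x_i - ∂f_i/∂x_j) dx_i ∧ dx_j. Under the identification (dy ∧ dz, dz ∧ dx, dx ∧ dy) ↔ (e_x, e_y, e_z), the coefficients are exactly the components of curl F. Compute:
  ∂R/∂y - ∂Q/∂z = (0) - (x - 2*z) = -x + 2*z
  ∂P/∂z - ∂R/∂x = (-2*x) - (-2*z) = -2*x + 2*z
  ∂Q/∂x - ∂P/∂y = (z) - (0) = z.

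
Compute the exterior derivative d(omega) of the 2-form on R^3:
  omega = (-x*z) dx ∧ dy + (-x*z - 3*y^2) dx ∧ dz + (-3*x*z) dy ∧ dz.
d(omega) = (-x + 6*y - 3*z) dx ∧ dy ∧ dz

For a 2-form omega = sum_{i<j} g_{ij} dx_i ∧ dx_j, the exterior derivative is
  d(omega) = sum_{i<j} d(g_{ij}) ∧ dx_i ∧ dx_j = sum_{i<j, k} (∂g_{ij}/∂x_k) dx_k ∧ dx_i ∧ dx_j.
Expand each term, using dx_k ∧ dx_i ∧ dx_j = sgn(permutation) dx_{(a)} ∧ dx_{(b)} ∧ dx_{(c)} with (a < b < c) sorted:
  d(-x*z) includes (∂/∂z)(-x*z) dz = (-x) dz, which multiplied by dx ∧ dy gives (-x) dx ∧ dy ∧ dz
  d(-x*z - 3*y^2) includes (∂/∂y)(-x*z - 3*y^2) dy = (-6*y) dy, which multiplied by dx ∧ dz gives (6*y) dx ∧ dy ∧ dz
  d(-3*x*z) includes (∂/∂x)(-3*x*z) dx = (-3*z) dx, which multiplied by dy ∧ dz gives (-3*z) dx ∧ dy ∧ dz
Collecting like 3-forms: d(omega) = (-x + 6*y - 3*z) dx ∧ dy ∧ dz.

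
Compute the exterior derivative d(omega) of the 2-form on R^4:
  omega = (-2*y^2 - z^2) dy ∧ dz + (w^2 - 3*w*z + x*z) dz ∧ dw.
d(omega) = (z) dx ∧ dz ∧ dw

For a 2-form omega = sum_{i<j} g_{ij} dx_i ∧ dx_j, the exterior derivative is
  d(omega) = sum_{i<j} d(g_{ij}) ∧ dx_i ∧ dx_j = sum_{i<j, k} (∂g_{ij}/∂x_k) dx_k ∧ dx_i ∧ dx_j.
Expand each term, using dx_k ∧ dx_i ∧ dx_j = sgn(permutation) dx_{(a)} ∧ dx_{(b)} ∧ dx_{(c)} with (a < b < c) sorted:
  d(w^2 - 3*w*z + x*z) includes (∂/∂x)(w^2 - 3*w*z + x*z) dx = (z) dx, which multiplied by dz ∧ dw gives (z) dx ∧ dz ∧ dw
Collecting like 3-forms: d(omega) = (z) dx ∧ dz ∧ dw.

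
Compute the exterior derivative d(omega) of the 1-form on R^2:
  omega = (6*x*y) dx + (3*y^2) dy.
d(omega) = (-6*x) dx ∧ dy

For a 1-form omega = sum_i f_i dx_i, the exterior derivative is
  d(omega) = sum_{i < j} (∂f_j/∂x_i - ∂f_i/∂x_j) dx_i ∧ dx_j.
  coefficient of dx ∧ dy: ∂f_2/∂x - ∂f_1/∂y = ∂(3*y^2)/∂x - ∂(6*x*y)/∂y = -6*x
Assembling: d(omega) = (-6*x) dx ∧ dy.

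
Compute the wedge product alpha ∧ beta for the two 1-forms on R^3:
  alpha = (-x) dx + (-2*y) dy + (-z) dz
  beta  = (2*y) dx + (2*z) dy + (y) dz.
alpha ∧ beta = (-2*x*z + 4*y^2) dx ∧ dy + (y*(-x + 2*z)) dx ∧ dz + (-2*y^2 + 2*z^2) dy ∧ dz

Distribute the wedge, using dx_i ∧ dx_j = -dx_j ∧ dx_i and dx_i ∧ dx_i = 0. For each pair (i, j) with i < j, the coefficient of dx_i ∧ dx_j in alpha ∧ beta is (alpha_i * beta_j - alpha_j * beta_i). Collecting: alpha ∧ beta = (-2*x*z + 4*y^2) dx ∧ dy + (y*(-x + 2*z)) dx ∧ dz + (-2*y^2 + 2*z^2) dy ∧ dz.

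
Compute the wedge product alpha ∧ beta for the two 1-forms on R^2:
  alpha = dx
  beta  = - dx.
alpha ∧ beta = 0

Distribute the wedge, using dx_i ∧ dx_j = -dx_j ∧ dx_i and dx_i ∧ dx_i = 0. For each pair (i, j) with i < j, the coefficient of dx_i ∧ dx_j in alpha ∧ beta is (alpha_i * beta_j - alpha_j * beta_i). Collecting: alpha ∧ beta = 0.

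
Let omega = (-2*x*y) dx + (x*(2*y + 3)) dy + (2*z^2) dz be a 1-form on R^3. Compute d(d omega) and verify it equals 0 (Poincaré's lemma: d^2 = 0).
d(d omega) = 0

Step 1: d omega = sum_{i<j} (∂f_j/∂x_i - ∂f_i/∂x_j) dx_i ∧ dx_j:
  coeff of dx ∧ dy: 2*x + 2*y + 3
  coeff of dx ∧ dz: 0
  coeff of dy ∧ dz: 0
Step 2: Apply d again to each 2-form coefficient. The only possible 3-form in R^3 is dx ∧ dy ∧ dz, with coefficient
  ∂(coeff of dy∧dz)/∂x - ∂(coeff of dx∧dz)/∂y + ∂(coeff of dx∧dy)/∂z
  = ∂/∂x (0) - ∂/∂y (0) + ∂/∂z (2*x + 2*y + 3).
Each of these terms simplifies to sums of mixed partials that cancel in pairs. The result is 0 (by equality of mixed partials for smooth functions — Schwarz / Clairaut).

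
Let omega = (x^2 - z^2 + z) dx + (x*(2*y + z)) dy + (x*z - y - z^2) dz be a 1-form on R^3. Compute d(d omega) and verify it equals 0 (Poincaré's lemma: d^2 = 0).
d(d omega) = 0

Step 1: d omega = sum_{i<j} (∂f_j/∂x_i - ∂f_i/∂x_j) dx_i ∧ dx_j:
  coeff of dx ∧ dy: 2*y + z
  coeff of dx ∧ dz: 3*z - 1
  coeff of dy ∧ dz: -x - 1
Step 2: Apply d again to each 2-form coefficient. The only possible 3-form in R^3 is dx ∧ dy ∧ dz, with coefficient
  ∂(coeff of dy∧dz)/∂x - ∂(coeff of dx∧dz)/∂y + ∂(coeff of dx∧dy)/∂z
  = ∂/∂x (-x - 1) - ∂/∂y (3*z - 1) + ∂/∂z (2*y + z).
Each of these terms simplifies to sums of mixed partials that cancel in pairs. The result is 0 (by equality of mixed partials for smooth functions — Schwarz / Clairaut).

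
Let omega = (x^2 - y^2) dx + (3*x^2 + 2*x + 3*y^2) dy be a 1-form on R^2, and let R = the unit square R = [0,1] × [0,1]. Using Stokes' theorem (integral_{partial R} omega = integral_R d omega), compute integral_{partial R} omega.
integral_(partial R) omega = 6

Stokes: integral_partial_R omega = integral_R d omega with d omega = (∂Q/∂x - ∂P/∂y) dx ∧ dy.
  ∂Q/∂x = 6*x + 2
  ∂P/∂y = -2*y
  integrand = ∂Q/∂x - ∂P/∂y = 6*x + 2*y + 2.
Integrating over R: integral_0^1 integral_0^1 (6*x + 2*y + 2) dx dy = 6.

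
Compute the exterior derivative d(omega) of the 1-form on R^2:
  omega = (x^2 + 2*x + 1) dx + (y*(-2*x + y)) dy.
d(omega) = (-2*y) dx ∧ dy

For a 1-form omega = sum_i f_i dx_i, the exterior derivative is
  d(omega) = sum_{i < j} (∂f_j/∂x_i - ∂f_i/∂x_j) dx_i ∧ dx_j.
  coefficient of dx ∧ dy: ∂f_2/∂x - ∂f_1/∂y = ∂(y*(-2*x + y))/∂x - ∂(x^2 + 2*x + 1)/∂y = -2*y
Assembling: d(omega) = (-2*y) dx ∧ dy.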